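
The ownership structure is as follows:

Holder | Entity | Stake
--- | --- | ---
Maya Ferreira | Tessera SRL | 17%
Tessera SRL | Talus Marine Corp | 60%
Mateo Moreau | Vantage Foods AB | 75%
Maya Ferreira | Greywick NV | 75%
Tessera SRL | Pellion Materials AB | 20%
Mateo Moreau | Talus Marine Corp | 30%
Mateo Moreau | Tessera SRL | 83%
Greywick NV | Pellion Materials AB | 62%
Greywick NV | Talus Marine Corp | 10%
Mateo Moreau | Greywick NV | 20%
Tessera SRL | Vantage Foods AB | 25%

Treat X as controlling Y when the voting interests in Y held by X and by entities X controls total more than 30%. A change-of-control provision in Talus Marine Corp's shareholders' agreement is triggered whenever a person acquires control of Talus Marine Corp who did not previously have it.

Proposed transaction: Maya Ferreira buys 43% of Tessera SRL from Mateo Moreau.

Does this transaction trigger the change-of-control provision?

The purchase adds only to Maya's holdings (Mateo's stake shrinks), so Maya is the only person who could newly come to control Talus.
Maya holds 75% of Greywick, so Maya controls Greywick.
Greywick holds 62% of Pellion, so Maya controls Pellion.
In Talus, Maya's side holds only 10%, not > 30%.
So before the transaction, Maya does not control Talus.
After the purchase, Maya's direct stake in Tessera rises to 17% + 43% = 60%, and Mateo's stake falls to 40%.
Maya holds 60% of Tessera, so Maya controls Tessera.
Greywick and Tessera together hold 10% + 60% = 70% of Talus, so Maya controls Talus.
Maya did not control Talus before and does after, so the clause is triggered.

Yes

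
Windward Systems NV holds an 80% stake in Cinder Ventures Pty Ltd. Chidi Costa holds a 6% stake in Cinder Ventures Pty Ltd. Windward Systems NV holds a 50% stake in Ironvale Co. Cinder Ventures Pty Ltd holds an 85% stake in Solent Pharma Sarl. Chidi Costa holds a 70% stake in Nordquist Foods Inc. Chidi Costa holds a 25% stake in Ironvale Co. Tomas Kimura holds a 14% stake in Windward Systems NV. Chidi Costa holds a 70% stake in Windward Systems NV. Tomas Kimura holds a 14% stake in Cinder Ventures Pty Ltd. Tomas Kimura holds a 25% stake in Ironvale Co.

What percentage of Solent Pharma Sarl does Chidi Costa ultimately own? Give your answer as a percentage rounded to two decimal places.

52.70%

Chidi reaches Solent along 2 paths.
Via Cinder: 6% × 85% = 5.1%.
Via Windward → Cinder: 70% × 80% × 85% = 47.6%.
Total: 5.1% + 47.6% = 52.7%.
Rounded: 52.70%.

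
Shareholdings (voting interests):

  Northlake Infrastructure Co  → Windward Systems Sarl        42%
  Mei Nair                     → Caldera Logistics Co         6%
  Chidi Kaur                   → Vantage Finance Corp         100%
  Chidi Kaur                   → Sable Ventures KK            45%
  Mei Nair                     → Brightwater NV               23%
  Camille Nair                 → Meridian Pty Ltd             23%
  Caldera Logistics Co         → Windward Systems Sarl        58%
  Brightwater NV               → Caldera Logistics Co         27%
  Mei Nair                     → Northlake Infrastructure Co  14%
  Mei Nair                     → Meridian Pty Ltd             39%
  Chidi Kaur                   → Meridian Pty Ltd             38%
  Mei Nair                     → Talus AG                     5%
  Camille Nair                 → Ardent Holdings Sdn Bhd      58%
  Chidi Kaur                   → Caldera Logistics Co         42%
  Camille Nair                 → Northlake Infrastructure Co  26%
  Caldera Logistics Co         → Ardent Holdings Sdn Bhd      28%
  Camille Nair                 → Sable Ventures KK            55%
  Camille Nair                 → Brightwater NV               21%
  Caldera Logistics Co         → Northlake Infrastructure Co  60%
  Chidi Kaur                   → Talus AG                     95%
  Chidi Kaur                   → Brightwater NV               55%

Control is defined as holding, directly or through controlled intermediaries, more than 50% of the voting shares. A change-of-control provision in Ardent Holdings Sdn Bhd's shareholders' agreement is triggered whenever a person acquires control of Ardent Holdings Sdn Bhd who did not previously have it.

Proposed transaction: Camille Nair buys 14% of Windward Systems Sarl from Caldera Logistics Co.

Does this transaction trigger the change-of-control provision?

The purchase adds only to Camille's holdings (Caldera's stake shrinks), so Camille is the only person who could newly come to control Ardent.
Camille holds 58% of Ardent, so Camille controls Ardent.
So Camille already controls Ardent before the transaction.
After the purchase, Camille holds 14% of Windward directly, and Caldera's stake falls to 44%.
Camille controlled Ardent already, so this is not a new person acquiring control; every other person's position is unchanged or reduced.
No new person acquires control, so the clause is not triggered.

No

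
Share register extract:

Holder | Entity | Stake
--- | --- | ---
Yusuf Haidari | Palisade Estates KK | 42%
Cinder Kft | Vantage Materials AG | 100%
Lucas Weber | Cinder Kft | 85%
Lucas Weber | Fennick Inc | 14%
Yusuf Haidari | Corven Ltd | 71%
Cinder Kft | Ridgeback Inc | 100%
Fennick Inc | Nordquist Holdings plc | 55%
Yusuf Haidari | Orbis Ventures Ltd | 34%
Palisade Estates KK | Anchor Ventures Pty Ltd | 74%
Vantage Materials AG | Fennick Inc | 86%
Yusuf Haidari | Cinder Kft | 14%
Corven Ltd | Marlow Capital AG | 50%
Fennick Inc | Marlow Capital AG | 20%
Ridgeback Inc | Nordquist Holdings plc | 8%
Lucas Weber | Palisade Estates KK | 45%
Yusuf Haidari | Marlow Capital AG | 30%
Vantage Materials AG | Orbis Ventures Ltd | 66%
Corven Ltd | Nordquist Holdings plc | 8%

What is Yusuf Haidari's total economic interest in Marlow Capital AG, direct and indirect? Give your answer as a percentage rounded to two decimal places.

67.91%

Yusuf reaches Marlow along 3 paths.
Direct stake: 30% = 30%.
Via Cinder → Vantage → Fennick: 14% × 100% × 86% × 20% = 2.408%.
Via Corven: 71% × 50% = 35.5%.
Total: 30% + 2.408% + 35.5% = 67.908%.
Rounded: 67.91%.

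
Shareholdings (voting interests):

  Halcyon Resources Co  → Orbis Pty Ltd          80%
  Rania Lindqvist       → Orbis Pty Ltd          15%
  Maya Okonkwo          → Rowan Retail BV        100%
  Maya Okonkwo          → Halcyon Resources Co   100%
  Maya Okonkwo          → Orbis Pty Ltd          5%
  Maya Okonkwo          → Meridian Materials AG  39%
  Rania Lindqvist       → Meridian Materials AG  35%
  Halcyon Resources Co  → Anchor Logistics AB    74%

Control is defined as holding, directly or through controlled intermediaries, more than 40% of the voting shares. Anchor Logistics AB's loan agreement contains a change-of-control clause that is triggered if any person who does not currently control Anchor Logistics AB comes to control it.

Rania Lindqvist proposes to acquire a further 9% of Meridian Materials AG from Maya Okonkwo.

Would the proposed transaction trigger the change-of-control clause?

No

The purchase adds only to Rania's holdings (Maya's stake shrinks), so Rania is the only person who could newly come to control Anchor.
Rania's largest direct stake is 35% in Meridian, which does not meet the threshold, so Rania controls no company.
Neither Rania nor any entity Rania controls holds any voting interest in Anchor.
So before the transaction, Rania does not control Anchor.
After the purchase, Rania's direct stake in Meridian rises to 35% + 9% = 44%, and Maya's stake falls to 30%.
Rania holds 44% of Meridian, so Rania controls Meridian.
After the transaction, neither Rania nor any entity Rania controls holds a voting interest in Anchor, so Rania still does not control it.
No new person acquires control, so the clause is not triggered.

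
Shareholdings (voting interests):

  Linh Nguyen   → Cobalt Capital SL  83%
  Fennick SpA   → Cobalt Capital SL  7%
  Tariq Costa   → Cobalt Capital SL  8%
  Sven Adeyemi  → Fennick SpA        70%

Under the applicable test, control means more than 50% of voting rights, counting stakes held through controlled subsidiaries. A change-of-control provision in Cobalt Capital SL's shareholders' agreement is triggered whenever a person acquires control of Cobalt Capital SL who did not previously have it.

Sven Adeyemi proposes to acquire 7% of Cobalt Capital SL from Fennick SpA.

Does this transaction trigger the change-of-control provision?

No

The purchase adds only to Sven's holdings (Fennick's stake shrinks), so Sven is the only person who could newly come to control Cobalt.
Sven holds 70% of Fennick, so Sven controls Fennick.
In Cobalt, Sven's side holds only 7%, not > 50%.
So before the transaction, Sven does not control Cobalt.
After the purchase, Sven holds 7% of Cobalt directly, and Fennick's stake falls to 0%.
After the transaction, Sven's side holds 7% of Cobalt, not > 50%, so Sven still does not control Cobalt.
No new person acquires control, so the clause is not triggered.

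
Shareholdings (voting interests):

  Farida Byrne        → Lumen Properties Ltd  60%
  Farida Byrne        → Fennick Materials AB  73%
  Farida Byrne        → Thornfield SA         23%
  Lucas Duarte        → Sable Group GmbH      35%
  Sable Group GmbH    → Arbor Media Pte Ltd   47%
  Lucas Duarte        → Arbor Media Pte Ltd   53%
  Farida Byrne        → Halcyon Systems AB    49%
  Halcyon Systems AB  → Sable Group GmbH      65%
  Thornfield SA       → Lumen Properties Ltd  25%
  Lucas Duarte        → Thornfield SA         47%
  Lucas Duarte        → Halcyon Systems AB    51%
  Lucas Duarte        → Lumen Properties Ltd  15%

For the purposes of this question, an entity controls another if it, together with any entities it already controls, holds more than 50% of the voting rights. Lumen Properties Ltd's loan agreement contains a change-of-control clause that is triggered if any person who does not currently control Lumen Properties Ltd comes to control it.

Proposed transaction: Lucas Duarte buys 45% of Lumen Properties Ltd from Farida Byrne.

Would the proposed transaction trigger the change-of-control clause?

Yes

The purchase adds only to Lucas's holdings (Farida's stake shrinks), so Lucas is the only person who could newly come to control Lumen.
Lucas holds 51% of Halcyon, so Lucas controls Halcyon.
Halcyon and Lucas together hold 65% + 35% = 100% of Sable, so Lucas controls Sable.
Sable and Lucas together hold 47% + 53% = 100% of Arbor, so Lucas controls Arbor.
In Lumen, Lucas's side holds only 15%, not > 50%.
So before the transaction, Lucas does not control Lumen.
After the purchase, Lucas's direct stake in Lumen rises to 15% + 45% = 60%, and Farida's stake falls to 15%.
Lucas holds 60% of Lumen, so Lucas controls Lumen.
Lucas did not control Lumen before and does after, so the clause is triggered.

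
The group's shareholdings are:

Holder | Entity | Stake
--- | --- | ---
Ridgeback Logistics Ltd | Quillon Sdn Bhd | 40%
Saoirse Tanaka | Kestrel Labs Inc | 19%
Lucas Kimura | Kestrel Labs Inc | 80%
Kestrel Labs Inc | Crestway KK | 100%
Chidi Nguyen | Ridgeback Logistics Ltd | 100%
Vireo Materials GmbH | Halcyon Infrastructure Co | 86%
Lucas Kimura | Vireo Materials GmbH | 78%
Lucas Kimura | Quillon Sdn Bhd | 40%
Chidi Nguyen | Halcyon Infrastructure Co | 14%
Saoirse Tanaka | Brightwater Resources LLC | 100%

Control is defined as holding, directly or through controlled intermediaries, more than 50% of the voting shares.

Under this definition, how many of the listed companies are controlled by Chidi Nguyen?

1

Chidi holds 100% of Ridgeback, so Chidi controls Ridgeback.
No other company's threshold is met.
Chidi controls 1 company.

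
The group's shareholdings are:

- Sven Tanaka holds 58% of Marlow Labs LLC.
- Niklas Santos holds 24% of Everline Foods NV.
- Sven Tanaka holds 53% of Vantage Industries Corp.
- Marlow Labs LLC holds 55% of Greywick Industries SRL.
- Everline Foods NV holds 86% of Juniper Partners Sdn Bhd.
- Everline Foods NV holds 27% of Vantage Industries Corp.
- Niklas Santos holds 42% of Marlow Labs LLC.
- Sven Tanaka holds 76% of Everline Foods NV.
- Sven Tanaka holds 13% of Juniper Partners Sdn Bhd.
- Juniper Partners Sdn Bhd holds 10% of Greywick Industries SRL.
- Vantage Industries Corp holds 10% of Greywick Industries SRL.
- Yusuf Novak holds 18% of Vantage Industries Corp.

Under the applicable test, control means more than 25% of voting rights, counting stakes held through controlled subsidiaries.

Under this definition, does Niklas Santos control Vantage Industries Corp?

Niklas holds 42% of Marlow, so Niklas controls Marlow.
Marlow holds 55% of Greywick, so Niklas controls Greywick.
Neither Niklas nor any entity Niklas controls holds any voting interest in Vantage.
So Niklas does not control Vantage.

No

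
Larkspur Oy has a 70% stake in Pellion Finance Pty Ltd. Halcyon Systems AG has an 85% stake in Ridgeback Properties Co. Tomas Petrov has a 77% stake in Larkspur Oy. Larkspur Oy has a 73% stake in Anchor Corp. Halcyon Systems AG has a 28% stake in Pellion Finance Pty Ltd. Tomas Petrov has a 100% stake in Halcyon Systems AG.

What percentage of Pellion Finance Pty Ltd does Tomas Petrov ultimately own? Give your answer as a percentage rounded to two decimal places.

Tomas reaches Pellion along 2 paths.
Via Larkspur: 77% × 70% = 53.9%.
Via Halcyon: 100% × 28% = 28%.
Total: 53.9% + 28% = 81.9%.
Rounded: 81.90%.

81.90%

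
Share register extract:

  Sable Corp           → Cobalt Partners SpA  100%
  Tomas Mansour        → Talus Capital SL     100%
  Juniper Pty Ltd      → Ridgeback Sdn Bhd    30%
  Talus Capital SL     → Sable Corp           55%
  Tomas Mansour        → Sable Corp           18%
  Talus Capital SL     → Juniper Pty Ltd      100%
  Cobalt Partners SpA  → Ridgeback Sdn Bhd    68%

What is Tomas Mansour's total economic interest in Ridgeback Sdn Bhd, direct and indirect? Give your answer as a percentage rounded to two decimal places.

79.64%

Tomas reaches Ridgeback along 3 paths.
Via Talus → Juniper: 100% × 100% × 30% = 30%.
Via Sable → Cobalt: 18% × 100% × 68% = 12.24%.
Via Talus → Sable → Cobalt: 100% × 55% × 100% × 68% = 37.4%.
Total: 30% + 12.24% + 37.4% = 79.64%.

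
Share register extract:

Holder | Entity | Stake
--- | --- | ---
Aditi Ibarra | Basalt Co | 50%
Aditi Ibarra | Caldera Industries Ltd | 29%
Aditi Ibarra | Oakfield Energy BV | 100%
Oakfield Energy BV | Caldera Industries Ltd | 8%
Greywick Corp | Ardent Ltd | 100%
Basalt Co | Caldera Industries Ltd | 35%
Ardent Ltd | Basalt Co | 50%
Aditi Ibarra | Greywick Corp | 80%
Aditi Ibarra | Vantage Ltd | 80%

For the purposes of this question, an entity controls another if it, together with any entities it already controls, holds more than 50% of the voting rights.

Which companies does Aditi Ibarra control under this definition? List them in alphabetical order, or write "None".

Aditi holds 80% of Vantage, so Aditi controls Vantage.
Aditi holds 80% of Greywick, so Aditi controls Greywick.
Aditi holds 100% of Oakfield, so Aditi controls Oakfield.
Greywick holds 100% of Ardent, so Aditi controls Ardent.
Aditi and Ardent together hold 50% + 50% = 100% of Basalt, so Aditi controls Basalt.
Basalt and Aditi and Oakfield together hold 35% + 29% + 8% = 72% of Caldera, so Aditi controls Caldera.

Ardent Ltd, Basalt Co, Caldera Industries Ltd, Greywick Corp, Oakfield Energy BV, Vantage Ltd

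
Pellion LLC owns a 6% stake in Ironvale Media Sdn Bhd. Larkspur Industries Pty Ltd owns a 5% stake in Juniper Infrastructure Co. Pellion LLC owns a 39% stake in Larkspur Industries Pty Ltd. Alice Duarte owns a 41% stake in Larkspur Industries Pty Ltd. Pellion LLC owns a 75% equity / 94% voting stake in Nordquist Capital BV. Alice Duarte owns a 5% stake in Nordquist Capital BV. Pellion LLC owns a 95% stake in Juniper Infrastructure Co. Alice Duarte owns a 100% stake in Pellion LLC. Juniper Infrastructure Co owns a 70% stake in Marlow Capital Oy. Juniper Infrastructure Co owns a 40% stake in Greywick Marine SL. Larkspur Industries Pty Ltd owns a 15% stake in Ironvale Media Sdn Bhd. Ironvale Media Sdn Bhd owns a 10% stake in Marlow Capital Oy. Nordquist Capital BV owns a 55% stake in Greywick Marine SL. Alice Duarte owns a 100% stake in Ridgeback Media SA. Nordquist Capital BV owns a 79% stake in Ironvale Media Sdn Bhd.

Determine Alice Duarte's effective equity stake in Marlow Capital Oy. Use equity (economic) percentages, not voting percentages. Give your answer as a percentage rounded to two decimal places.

Alice reaches Marlow along 8 paths.
Via Larkspur → Ironvale: 41% × 15% × 10% = 0.615%.
Via Pellion → Larkspur → Ironvale: 100% × 39% × 15% × 10% = 0.585%.
Via Pellion → Nordquist → Ironvale: 100% × 75% × 79% × 10% = 5.925%.
Via Nordquist → Ironvale: 5% × 79% × 10% = 0.395%.
Via Pellion → Ironvale: 100% × 6% × 10% = 0.6%.
Via Pellion → Juniper: 100% × 95% × 70% = 66.5%.
Via Larkspur → Juniper: 41% × 5% × 70% = 1.435%.
Via Pellion → Larkspur → Juniper: 100% × 39% × 5% × 70% = 1.365%.
Total: 0.615% + 0.585% + 5.925% + 0.395% + 0.6% + 66.5% + 1.435% + 1.365% = 77.42%.

77.42%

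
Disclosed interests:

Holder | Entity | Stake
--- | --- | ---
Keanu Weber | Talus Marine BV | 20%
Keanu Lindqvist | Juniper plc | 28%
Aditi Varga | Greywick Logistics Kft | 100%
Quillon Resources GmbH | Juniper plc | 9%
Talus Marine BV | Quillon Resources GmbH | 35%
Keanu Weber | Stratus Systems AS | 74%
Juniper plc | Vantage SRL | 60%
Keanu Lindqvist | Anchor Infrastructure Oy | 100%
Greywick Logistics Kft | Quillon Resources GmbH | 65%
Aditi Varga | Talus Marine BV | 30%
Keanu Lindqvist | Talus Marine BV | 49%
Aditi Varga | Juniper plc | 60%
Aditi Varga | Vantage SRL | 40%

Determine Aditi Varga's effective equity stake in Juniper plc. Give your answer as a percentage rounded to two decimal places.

Aditi reaches Juniper along 3 paths.
Via Talus → Quillon: 30% × 35% × 9% = 0.945%.
Via Greywick → Quillon: 100% × 65% × 9% = 5.85%.
Direct stake: 60% = 60%.
Total: 0.945% + 5.85% + 60% = 66.795%.
Rounded: 66.80%.

66.80%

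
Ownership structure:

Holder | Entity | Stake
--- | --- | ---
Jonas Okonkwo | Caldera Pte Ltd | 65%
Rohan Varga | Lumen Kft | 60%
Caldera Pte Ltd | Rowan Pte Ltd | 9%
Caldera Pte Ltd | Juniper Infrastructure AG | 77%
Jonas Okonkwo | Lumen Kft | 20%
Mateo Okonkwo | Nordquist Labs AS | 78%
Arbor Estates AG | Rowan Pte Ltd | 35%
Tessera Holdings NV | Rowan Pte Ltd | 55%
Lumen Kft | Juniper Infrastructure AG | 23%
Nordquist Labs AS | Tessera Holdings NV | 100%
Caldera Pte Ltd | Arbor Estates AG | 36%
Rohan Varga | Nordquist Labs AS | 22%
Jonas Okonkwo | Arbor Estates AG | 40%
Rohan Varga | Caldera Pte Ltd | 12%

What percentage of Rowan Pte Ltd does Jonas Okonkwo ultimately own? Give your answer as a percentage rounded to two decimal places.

28.04%

Jonas reaches Rowan along 3 paths.
Via Arbor: 40% × 35% = 14%.
Via Caldera → Arbor: 65% × 36% × 35% = 8.19%.
Via Caldera: 65% × 9% = 5.85%.
Total: 14% + 8.19% + 5.85% = 28.04%.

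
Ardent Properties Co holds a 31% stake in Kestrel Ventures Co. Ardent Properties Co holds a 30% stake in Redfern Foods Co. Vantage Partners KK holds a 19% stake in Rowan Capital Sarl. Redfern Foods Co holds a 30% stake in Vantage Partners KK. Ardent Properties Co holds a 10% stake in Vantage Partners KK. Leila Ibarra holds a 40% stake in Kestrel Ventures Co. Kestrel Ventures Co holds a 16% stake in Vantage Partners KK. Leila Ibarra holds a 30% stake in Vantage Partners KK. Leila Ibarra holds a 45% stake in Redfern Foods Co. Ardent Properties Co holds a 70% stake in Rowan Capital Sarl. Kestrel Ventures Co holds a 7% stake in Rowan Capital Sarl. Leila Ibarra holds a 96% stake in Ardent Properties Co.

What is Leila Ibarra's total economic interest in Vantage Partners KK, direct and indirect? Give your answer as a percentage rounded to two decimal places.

Leila reaches Vantage along 6 paths.
Via Ardent → Redfern: 96% × 30% × 30% = 8.64%.
Via Redfern: 45% × 30% = 13.5%.
Via Ardent: 96% × 10% = 9.6%.
Direct stake: 30% = 30%.
Via Ardent → Kestrel: 96% × 31% × 16% = 4.7616%.
Via Kestrel: 40% × 16% = 6.4%.
Total: 8.64% + 13.5% + 9.6% + 30% + 4.7616% + 6.4% = 72.9016%.
Rounded: 72.90%.

72.90%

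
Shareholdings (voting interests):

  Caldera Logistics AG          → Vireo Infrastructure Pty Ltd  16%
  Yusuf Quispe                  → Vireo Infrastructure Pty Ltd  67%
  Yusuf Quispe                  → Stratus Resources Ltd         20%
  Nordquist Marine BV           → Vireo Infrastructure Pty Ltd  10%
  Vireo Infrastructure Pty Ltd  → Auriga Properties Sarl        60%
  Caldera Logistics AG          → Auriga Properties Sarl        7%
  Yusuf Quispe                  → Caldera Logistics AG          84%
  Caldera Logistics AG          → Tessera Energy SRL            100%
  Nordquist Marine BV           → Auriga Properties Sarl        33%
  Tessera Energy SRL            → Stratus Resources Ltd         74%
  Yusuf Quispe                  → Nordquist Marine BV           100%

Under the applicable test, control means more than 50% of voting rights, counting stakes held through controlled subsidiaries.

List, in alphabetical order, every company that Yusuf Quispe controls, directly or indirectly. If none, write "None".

Auriga Properties Sarl, Caldera Logistics AG, Nordquist Marine BV, Stratus Resources Ltd, Tessera Energy SRL, Vireo Infrastructure Pty Ltd

Yusuf holds 100% of Nordquist, so Yusuf controls Nordquist.
Yusuf holds 84% of Caldera, so Yusuf controls Caldera.
Nordquist and Yusuf and Caldera together hold 10% + 67% + 16% = 93% of Vireo, so Yusuf controls Vireo.
Caldera holds 100% of Tessera, so Yusuf controls Tessera.
Tessera and Yusuf together hold 74% + 20% = 94% of Stratus, so Yusuf controls Stratus.
Vireo and Caldera and Nordquist together hold 60% + 7% + 33% = 100% of Auriga, so Yusuf controls Auriga.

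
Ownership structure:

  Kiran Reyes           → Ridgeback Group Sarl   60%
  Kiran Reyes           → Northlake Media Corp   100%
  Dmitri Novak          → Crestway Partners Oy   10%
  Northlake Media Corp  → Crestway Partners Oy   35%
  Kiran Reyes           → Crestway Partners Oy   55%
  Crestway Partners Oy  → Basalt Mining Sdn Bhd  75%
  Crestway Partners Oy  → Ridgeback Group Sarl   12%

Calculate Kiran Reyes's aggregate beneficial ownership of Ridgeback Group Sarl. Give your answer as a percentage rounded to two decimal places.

70.80%

Kiran reaches Ridgeback along 3 paths.
Direct stake: 60% = 60%.
Via Crestway: 55% × 12% = 6.6%.
Via Northlake → Crestway: 100% × 35% × 12% = 4.2%.
Total: 60% + 6.6% + 4.2% = 70.8%.
Rounded: 70.80%.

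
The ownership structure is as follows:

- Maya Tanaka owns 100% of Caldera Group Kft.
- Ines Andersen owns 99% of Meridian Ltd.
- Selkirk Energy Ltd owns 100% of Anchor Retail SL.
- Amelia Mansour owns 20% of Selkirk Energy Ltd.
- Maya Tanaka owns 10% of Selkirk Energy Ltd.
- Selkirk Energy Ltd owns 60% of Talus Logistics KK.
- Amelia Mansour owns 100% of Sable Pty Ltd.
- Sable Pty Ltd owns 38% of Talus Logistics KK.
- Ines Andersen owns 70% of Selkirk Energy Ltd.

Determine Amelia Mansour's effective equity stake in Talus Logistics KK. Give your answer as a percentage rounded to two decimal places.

Amelia reaches Talus along 2 paths.
Via Selkirk: 20% × 60% = 12%.
Via Sable: 100% × 38% = 38%.
Total: 12% + 38% = 50%.
Rounded: 50.00%.

50.00%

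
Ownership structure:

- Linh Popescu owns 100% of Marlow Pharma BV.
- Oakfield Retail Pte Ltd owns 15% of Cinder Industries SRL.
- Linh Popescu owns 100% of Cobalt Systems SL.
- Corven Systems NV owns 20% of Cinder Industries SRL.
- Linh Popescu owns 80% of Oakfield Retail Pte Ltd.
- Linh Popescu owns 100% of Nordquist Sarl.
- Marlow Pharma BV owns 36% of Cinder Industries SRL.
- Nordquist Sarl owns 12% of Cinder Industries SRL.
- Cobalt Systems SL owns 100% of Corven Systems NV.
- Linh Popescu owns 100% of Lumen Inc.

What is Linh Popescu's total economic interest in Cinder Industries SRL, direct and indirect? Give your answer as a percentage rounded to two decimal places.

Linh reaches Cinder along 4 paths.
Via Marlow: 100% × 36% = 36%.
Via Oakfield: 80% × 15% = 12%.
Via Cobalt → Corven: 100% × 100% × 20% = 20%.
Via Nordquist: 100% × 12% = 12%.
Total: 36% + 12% + 20% + 12% = 80%.
Rounded: 80.00%.

80.00%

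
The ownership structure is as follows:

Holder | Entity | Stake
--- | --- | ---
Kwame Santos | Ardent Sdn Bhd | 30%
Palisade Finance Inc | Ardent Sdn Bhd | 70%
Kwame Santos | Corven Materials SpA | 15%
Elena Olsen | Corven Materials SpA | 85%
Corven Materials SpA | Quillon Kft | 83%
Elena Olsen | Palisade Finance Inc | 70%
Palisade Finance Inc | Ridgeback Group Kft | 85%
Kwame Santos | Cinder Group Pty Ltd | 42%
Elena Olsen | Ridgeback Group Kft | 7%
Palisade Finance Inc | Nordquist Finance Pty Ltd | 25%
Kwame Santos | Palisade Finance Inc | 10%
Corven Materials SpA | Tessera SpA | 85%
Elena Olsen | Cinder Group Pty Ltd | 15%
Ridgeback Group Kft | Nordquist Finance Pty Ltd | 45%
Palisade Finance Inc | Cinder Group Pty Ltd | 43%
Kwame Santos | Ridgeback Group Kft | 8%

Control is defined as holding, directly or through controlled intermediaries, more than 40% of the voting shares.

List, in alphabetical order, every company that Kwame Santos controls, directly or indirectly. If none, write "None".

Cinder Group Pty Ltd

Kwame holds 42% of Cinder, so Kwame controls Cinder.
No other company's threshold is met.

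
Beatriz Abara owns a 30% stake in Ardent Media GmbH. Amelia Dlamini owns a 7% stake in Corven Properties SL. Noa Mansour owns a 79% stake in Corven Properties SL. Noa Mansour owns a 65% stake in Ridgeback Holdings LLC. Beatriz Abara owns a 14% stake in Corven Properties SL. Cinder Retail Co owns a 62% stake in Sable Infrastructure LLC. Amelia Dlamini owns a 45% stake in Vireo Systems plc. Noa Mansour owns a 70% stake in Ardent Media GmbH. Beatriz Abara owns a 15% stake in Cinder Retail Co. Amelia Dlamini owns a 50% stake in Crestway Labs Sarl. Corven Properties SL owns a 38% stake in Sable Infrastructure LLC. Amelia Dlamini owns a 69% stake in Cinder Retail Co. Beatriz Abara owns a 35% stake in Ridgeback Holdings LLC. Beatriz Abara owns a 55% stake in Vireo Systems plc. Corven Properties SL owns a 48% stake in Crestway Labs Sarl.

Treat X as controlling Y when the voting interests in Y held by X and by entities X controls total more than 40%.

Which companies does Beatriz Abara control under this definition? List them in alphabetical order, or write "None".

Vireo Systems plc

Beatriz holds 55% of Vireo, so Beatriz controls Vireo.
No other company's threshold is met.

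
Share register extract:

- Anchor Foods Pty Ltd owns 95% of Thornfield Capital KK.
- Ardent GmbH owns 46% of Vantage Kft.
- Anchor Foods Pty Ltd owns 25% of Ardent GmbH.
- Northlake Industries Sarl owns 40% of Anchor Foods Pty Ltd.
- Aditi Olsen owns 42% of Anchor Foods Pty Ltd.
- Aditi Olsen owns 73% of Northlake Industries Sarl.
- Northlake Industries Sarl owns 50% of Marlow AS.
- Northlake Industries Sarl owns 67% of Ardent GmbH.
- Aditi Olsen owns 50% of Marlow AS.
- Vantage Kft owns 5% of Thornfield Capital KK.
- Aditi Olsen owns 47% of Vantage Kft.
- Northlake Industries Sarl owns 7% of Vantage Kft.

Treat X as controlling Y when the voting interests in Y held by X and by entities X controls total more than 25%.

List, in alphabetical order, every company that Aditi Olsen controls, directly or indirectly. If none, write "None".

Anchor Foods Pty Ltd, Ardent GmbH, Marlow AS, Northlake Industries Sarl, Thornfield Capital KK, Vantage Kft

Aditi holds 73% of Northlake, so Aditi controls Northlake.
Aditi and Northlake together hold 42% + 40% = 82% of Anchor, so Aditi controls Anchor.
Northlake and Anchor together hold 67% + 25% = 92% of Ardent, so Aditi controls Ardent.
Northlake and Aditi together hold 50% + 50% = 100% of Marlow, so Aditi controls Marlow.
Aditi and Northlake and Ardent together hold 47% + 7% + 46% = 100% of Vantage, so Aditi controls Vantage.
Anchor and Vantage together hold 95% + 5% = 100% of Thornfield, so Aditi controls Thornfield.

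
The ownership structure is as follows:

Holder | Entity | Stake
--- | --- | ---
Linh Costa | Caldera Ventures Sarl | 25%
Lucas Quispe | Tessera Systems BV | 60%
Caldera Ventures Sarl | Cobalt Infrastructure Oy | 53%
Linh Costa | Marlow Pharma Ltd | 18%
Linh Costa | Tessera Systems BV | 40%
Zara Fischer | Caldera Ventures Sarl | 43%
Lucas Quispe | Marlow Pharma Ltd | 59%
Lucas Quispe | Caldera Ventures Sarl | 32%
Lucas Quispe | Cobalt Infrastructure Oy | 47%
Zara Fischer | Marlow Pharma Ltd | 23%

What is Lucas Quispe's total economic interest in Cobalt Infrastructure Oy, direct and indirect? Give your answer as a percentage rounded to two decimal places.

63.96%

Lucas reaches Cobalt along 2 paths.
Via Caldera: 32% × 53% = 16.96%.
Direct stake: 47% = 47%.
Total: 16.96% + 47% = 63.96%.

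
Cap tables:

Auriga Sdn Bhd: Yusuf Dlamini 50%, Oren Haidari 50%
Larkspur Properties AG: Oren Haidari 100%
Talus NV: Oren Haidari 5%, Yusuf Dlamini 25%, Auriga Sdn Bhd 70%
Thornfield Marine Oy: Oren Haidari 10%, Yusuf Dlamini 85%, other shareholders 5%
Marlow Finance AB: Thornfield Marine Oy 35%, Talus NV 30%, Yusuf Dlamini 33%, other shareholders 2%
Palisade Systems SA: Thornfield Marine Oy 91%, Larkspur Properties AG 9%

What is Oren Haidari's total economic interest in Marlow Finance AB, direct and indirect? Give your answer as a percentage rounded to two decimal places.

Oren reaches Marlow along 3 paths.
Via Thornfield: 10% × 35% = 3.5%.
Via Talus: 5% × 30% = 1.5%.
Via Auriga → Talus: 50% × 70% × 30% = 10.5%.
Total: 3.5% + 1.5% + 10.5% = 15.5%.
Rounded: 15.50%.

15.50%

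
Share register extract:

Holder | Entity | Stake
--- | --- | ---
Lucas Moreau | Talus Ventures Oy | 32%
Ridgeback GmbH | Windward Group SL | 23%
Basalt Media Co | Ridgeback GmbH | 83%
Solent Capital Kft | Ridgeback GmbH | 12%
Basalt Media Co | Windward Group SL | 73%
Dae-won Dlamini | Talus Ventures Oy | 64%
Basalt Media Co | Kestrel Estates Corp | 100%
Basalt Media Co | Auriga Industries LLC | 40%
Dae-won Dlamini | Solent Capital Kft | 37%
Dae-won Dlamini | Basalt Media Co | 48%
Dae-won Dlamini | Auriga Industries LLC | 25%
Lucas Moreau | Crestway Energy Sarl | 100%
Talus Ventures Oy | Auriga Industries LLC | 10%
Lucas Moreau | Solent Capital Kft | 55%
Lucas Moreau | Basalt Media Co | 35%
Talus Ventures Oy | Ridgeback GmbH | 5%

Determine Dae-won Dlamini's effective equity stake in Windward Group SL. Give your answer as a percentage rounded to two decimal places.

45.96%

Dae-won reaches Windward along 4 paths.
Via Basalt: 48% × 73% = 35.04%.
Via Solent → Ridgeback: 37% × 12% × 23% = 1.0212%.
Via Basalt → Ridgeback: 48% × 83% × 23% = 9.1632%.
Via Talus → Ridgeback: 64% × 5% × 23% = 0.736%.
Total: 35.04% + 1.0212% + 9.1632% + 0.736% = 45.9604%.
Rounded: 45.96%.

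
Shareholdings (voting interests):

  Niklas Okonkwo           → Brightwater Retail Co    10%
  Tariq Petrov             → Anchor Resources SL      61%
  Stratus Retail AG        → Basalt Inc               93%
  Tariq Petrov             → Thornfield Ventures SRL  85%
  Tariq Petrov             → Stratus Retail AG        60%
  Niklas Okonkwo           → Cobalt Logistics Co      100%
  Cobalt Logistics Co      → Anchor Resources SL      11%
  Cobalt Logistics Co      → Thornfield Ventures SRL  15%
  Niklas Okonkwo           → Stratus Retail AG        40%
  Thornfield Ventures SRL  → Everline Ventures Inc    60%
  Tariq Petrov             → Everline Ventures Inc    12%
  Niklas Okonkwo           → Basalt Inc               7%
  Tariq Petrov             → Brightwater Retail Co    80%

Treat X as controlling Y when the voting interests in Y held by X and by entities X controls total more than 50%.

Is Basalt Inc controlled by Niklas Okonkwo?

No

Niklas holds 100% of Cobalt, so Niklas controls Cobalt.
In Basalt, Niklas's side holds only 7%, not > 50%.
So Niklas does not control Basalt.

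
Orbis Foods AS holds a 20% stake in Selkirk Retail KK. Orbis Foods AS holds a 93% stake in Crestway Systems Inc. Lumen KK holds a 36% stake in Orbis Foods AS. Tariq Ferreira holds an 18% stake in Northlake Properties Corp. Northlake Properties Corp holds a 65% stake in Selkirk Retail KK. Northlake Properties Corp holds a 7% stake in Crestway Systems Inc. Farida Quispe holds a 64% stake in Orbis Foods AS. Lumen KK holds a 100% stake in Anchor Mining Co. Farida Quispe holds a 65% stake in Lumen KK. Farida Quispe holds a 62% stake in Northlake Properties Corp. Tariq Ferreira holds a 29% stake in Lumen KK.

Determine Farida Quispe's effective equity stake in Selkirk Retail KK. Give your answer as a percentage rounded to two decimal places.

Farida reaches Selkirk along 3 paths.
Via Lumen → Orbis: 65% × 36% × 20% = 4.68%.
Via Orbis: 64% × 20% = 12.8%.
Via Northlake: 62% × 65% = 40.3%.
Total: 4.68% + 12.8% + 40.3% = 57.78%.

57.78%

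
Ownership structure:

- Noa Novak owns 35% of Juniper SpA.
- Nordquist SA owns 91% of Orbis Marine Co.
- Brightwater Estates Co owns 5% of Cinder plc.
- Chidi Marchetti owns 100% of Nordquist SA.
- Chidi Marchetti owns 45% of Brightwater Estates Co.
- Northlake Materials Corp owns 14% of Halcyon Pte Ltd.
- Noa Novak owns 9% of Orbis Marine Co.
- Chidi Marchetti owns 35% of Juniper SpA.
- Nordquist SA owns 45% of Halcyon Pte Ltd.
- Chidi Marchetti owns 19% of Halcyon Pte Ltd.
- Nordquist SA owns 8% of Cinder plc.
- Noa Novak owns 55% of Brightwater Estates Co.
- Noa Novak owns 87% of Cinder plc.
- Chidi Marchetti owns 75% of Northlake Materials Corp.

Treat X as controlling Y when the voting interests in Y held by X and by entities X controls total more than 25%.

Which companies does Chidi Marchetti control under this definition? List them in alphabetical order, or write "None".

Chidi holds 100% of Nordquist, so Chidi controls Nordquist.
Chidi holds 45% of Brightwater, so Chidi controls Brightwater.
Chidi holds 75% of Northlake, so Chidi controls Northlake.
Chidi holds 35% of Juniper, so Chidi controls Juniper.
Nordquist holds 91% of Orbis, so Chidi controls Orbis.
Nordquist and Chidi and Northlake together hold 45% + 19% + 14% = 78% of Halcyon, so Chidi controls Halcyon.
No other company's threshold is met.

Brightwater Estates Co, Halcyon Pte Ltd, Juniper SpA, Nordquist SA, Northlake Materials Corp, Orbis Marine Co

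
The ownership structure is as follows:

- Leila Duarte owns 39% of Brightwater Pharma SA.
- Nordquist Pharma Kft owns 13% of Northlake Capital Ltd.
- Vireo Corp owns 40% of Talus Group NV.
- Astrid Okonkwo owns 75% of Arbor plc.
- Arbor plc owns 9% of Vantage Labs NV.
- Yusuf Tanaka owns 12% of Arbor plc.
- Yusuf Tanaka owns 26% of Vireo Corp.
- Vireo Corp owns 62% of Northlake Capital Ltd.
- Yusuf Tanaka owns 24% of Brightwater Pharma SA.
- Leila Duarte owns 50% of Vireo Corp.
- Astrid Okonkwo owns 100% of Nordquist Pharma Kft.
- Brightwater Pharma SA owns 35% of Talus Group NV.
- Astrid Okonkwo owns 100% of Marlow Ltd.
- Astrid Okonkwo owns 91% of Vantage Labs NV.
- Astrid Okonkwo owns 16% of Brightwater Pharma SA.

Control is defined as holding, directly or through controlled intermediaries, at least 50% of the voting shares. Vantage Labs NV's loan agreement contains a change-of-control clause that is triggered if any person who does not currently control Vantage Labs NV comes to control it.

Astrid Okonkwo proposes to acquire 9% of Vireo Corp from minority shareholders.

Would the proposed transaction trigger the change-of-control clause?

The purchase changes only Astrid's holdings, so Astrid is the only person who could newly come to control Vantage.
Astrid holds 75% of Arbor, so Astrid controls Arbor.
Arbor and Astrid together hold 9% + 91% = 100% of Vantage, so Astrid controls Vantage.
So Astrid already controls Vantage before the transaction.
After the purchase, Astrid holds 9% of Vireo directly.
Astrid controlled Vantage already, so this is not a new person acquiring control; every other person's position is unchanged or reduced.
No new person acquires control, so the clause is not triggered.

No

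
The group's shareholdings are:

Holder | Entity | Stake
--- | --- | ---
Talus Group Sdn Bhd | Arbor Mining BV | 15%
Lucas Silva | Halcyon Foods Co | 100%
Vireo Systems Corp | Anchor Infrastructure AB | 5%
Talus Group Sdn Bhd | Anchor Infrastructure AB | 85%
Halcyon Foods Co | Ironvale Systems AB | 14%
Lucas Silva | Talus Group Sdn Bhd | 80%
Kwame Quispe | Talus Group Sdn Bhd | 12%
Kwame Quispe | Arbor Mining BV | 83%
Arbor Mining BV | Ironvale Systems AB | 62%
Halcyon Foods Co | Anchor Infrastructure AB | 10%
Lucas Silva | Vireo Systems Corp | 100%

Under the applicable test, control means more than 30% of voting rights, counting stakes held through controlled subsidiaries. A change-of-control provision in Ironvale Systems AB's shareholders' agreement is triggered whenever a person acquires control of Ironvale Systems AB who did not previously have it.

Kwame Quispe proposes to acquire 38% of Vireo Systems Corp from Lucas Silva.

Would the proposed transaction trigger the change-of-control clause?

No

The purchase adds only to Kwame's holdings (Lucas's stake shrinks), so Kwame is the only person who could newly come to control Ironvale.
Kwame holds 83% of Arbor, so Kwame controls Arbor.
Arbor holds 62% of Ironvale, so Kwame controls Ironvale.
So Kwame already controls Ironvale before the transaction.
After the purchase, Kwame holds 38% of Vireo directly, and Lucas's stake falls to 62%.
Kwame controlled Ironvale already, so this is not a new person acquiring control; every other person's position is unchanged or reduced.
No new person acquires control, so the clause is not triggered.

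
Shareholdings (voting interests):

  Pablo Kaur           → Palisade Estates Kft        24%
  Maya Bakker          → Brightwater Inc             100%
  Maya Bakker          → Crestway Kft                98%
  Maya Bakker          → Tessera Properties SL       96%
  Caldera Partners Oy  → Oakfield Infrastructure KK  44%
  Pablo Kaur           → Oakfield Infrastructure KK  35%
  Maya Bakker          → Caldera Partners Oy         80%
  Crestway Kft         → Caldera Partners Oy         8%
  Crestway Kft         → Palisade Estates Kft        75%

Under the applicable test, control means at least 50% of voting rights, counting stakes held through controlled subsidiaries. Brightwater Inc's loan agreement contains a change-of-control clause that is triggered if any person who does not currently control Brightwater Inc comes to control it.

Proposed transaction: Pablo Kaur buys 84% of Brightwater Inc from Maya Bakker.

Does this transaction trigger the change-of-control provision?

Yes

The purchase adds only to Pablo's holdings (Maya's stake shrinks), so Pablo is the only person who could newly come to control Brightwater.
Pablo's largest direct stake is 35% in Oakfield, which does not meet the threshold, so Pablo controls no company.
Neither Pablo nor any entity Pablo controls holds any voting interest in Brightwater.
So before the transaction, Pablo does not control Brightwater.
After the purchase, Pablo holds 84% of Brightwater directly, and Maya's stake falls to 16%.
Pablo holds 84% of Brightwater, so Pablo controls Brightwater.
Pablo did not control Brightwater before and does after, so the clause is triggered.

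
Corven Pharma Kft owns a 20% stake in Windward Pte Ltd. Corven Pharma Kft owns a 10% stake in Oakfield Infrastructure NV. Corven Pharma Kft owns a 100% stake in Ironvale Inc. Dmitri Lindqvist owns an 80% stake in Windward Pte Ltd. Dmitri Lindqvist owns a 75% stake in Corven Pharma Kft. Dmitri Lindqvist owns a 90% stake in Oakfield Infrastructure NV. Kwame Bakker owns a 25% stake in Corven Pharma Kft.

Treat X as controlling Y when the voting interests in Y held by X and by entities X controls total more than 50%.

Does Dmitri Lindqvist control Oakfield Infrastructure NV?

Yes

Dmitri holds 75% of Corven, so Dmitri controls Corven.
Corven and Dmitri together hold 10% + 90% = 100% of Oakfield, so Dmitri controls Oakfield.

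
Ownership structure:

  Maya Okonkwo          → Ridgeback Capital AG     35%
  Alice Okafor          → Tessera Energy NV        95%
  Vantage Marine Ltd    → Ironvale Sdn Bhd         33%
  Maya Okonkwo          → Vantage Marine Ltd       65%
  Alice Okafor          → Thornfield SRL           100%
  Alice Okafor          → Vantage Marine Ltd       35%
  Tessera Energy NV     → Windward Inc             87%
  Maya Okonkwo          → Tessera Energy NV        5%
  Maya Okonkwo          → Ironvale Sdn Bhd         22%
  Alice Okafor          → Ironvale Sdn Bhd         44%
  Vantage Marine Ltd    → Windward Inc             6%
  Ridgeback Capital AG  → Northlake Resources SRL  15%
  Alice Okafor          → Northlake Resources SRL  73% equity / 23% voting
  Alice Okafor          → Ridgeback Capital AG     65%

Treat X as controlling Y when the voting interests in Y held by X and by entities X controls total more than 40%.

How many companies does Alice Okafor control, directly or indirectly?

Alice holds 95% of Tessera, so Alice controls Tessera.
Alice holds 65% of Ridgeback, so Alice controls Ridgeback.
Alice holds 44% of Ironvale, so Alice controls Ironvale.
Alice holds 100% of Thornfield, so Alice controls Thornfield.
Tessera holds 87% of Windward, so Alice controls Windward.
No other company's threshold is met.
Alice controls 5 companies.

5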